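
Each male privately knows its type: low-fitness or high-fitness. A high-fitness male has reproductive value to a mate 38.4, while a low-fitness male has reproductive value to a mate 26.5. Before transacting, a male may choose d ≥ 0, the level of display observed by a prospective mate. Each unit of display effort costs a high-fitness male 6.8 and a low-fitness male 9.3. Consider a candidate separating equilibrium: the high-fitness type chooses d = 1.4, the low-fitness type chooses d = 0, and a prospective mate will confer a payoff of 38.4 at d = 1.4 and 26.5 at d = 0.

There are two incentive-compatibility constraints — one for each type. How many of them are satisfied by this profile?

2

High-fitness type: signal → 38.4 − 6.8 × 1.4 = 28.88; deviate to 0 → 26.5. IC holds (28.88 ≥ 26.5).
Low-fitness type: stay at 0 → 26.5; mimic → 38.4 − 9.3 × 1.4 = 25.38. IC holds (26.5 ≥ 25.38).
2 of 2 constraints hold, so this is a separating equilibrium.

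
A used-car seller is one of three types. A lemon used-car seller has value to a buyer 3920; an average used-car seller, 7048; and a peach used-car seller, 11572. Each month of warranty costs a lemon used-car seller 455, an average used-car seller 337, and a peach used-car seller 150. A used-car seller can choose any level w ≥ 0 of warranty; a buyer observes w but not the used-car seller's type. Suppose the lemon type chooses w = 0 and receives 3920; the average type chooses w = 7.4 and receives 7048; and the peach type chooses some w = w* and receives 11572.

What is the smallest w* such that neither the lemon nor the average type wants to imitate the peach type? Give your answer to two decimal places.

20.82

Average type (on-path payoff 7048 − 337×7.4 = 4554.2) won't mimic when 4554.2 ≥ 11572 − 337·w*, i.e. w* ≥ 20.82.
Lemon type (on-path payoff 3920) won't mimic when 3920 ≥ 11572 − 455·w*, i.e. w* ≥ 16.82.
Both must hold, so w* = max(16.82, 20.82) = 20.82. The average type's constraint binds.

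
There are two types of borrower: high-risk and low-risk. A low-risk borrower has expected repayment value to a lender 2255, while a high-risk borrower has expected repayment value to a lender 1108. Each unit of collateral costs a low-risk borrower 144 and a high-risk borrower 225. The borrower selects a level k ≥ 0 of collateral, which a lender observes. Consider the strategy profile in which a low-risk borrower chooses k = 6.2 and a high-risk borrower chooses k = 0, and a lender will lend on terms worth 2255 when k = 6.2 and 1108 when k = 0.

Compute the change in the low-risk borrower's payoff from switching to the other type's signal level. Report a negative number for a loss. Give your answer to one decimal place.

Playing k = 6.2 the low-risk borrower receives 2255 − 144 × 6.2 = 1362.2.
Deviating to k = 0 yields 1108 instead.
Gain from deviating: 1108 − 1362.2 = -254.2.
The gain is negative, so the low-risk type's incentive-compatibility constraint is satisfied.

-254.2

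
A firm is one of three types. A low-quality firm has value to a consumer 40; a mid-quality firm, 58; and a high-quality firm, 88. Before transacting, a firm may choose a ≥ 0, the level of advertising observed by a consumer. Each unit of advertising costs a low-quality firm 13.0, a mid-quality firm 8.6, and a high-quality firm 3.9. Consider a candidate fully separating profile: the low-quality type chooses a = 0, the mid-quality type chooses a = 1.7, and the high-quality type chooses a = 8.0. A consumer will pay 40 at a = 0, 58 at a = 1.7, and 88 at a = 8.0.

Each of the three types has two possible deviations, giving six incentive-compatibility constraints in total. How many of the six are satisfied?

6

High-quality (own payoff 88 − 3.9×8.0 = 56.8): to a=0 gives 40 → no gain ✓; to a=1.7 gives 58 − 3.9×1.7 = 51.37 → no gain ✓.
Mid-quality (own payoff 58 − 8.6×1.7 = 43.38): to a=0 gives 40 → no gain ✓; to a=8.0 gives 88 − 8.6×8.0 = 19.2 → no gain ✓.
Low-quality (own payoff 40): to a=1.7 gives 58 − 13.0×1.7 = 35.9 → no gain ✓; to a=8.0 gives 88 − 13.0×8.0 = -16 → no gain ✓.
6 of the 6 constraints hold; this profile is a separating equilibrium.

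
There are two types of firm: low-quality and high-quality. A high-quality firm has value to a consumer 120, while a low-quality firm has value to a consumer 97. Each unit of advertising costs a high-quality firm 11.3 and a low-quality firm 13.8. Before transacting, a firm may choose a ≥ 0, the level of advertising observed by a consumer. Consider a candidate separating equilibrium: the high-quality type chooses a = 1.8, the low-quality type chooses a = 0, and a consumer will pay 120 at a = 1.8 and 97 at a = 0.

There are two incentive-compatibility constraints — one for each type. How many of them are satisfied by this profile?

Low-quality type: stay at 0 → 97; mimic → 120 − 13.8 × 1.8 = 95.16. IC holds (97 ≥ 95.16).
High-quality type: signal → 120 − 11.3 × 1.8 = 99.66; deviate to 0 → 97. IC holds (99.66 ≥ 97).
2 of 2 constraints hold, so this is a separating equilibrium.

2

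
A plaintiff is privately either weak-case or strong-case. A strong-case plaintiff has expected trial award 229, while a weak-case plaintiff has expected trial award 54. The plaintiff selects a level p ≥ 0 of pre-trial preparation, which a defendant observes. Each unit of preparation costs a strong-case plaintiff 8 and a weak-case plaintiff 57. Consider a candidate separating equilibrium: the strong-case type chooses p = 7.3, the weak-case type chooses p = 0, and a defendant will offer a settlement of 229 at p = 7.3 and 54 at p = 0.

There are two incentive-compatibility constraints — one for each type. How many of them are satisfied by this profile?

Strong-case type: signal → 229 − 8 × 7.3 = 170.6; deviate to 0 → 54. IC holds (170.6 ≥ 54).
Weak-case type: stay at 0 → 54; mimic → 229 − 57 × 7.3 = -187.1. IC holds (54 ≥ -187.1).
2 of 2 constraints hold, so this is a separating equilibrium.

2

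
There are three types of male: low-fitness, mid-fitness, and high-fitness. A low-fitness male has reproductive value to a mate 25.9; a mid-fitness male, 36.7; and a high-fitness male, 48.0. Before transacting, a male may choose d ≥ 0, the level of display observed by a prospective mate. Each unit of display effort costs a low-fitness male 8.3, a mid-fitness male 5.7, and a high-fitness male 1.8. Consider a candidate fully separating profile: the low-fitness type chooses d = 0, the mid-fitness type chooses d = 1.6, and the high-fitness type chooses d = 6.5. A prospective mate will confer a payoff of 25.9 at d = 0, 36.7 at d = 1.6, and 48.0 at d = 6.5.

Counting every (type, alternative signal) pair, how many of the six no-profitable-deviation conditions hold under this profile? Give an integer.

High-fitness (own payoff 48.0 − 1.8×6.5 = 36.3): to d=0 gives 25.9 → no gain ✓; to d=1.6 gives 36.7 − 1.8×1.6 = 33.82 → no gain ✓.
Mid-fitness (own payoff 36.7 − 5.7×1.6 = 27.58): to d=0 gives 25.9 → no gain ✓; to d=6.5 gives 48.0 − 5.7×6.5 = 10.95 → no gain ✓.
Low-fitness (own payoff 25.9): to d=1.6 gives 36.7 − 8.3×1.6 = 23.42 → no gain ✓; to d=6.5 gives 48.0 − 8.3×6.5 = -5.95 → no gain ✓.
6 of the 6 constraints hold; this profile is a separating equilibrium.

6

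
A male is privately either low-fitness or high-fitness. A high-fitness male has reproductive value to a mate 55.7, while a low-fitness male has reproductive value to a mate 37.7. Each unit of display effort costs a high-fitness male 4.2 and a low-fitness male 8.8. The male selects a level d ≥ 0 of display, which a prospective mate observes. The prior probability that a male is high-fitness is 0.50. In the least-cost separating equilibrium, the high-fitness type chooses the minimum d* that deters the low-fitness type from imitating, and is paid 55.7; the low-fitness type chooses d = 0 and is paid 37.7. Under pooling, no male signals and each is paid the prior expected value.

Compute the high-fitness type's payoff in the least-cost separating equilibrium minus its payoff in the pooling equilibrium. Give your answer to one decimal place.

0.4

Least-cost separating signal: d* solves 37.7 = 55.7 − 8.8·d*, so d* = (55.7 − 37.7)/8.8 ≈ 2.0455.
High-fitness type's separating payoff: 55.7 − 4.2 × d* = 55.7 − 4.2 × (55.7 − 37.7)/8.8 = 55.7 − 75.6/8.8 ≈ 47.109.
Pooling payoff: 0.50 × 55.7 + 0.50 × 37.7 = 46.7.
Difference: 47.109 − 46.7 = 0.409, i.e. 0.4 to one decimal place.
The high-fitness type prefers to separate.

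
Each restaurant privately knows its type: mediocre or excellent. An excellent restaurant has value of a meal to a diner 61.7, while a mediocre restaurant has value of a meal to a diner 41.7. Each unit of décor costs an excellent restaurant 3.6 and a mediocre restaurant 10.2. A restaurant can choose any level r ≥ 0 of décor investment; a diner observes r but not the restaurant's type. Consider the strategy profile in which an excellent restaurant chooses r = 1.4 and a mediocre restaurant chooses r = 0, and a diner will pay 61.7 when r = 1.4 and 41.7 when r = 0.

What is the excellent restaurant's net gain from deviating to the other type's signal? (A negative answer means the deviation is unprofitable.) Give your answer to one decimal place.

Playing r = 1.4 the excellent restaurant receives 61.7 − 3.6 × 1.4 = 56.66.
Deviating to r = 0 yields 41.7 instead.
Gain from deviating: 41.7 − 56.66 = -14.96, i.e. -15.0 to one decimal place.
The gain is negative, so the excellent type's incentive-compatibility constraint is satisfied.

-15.0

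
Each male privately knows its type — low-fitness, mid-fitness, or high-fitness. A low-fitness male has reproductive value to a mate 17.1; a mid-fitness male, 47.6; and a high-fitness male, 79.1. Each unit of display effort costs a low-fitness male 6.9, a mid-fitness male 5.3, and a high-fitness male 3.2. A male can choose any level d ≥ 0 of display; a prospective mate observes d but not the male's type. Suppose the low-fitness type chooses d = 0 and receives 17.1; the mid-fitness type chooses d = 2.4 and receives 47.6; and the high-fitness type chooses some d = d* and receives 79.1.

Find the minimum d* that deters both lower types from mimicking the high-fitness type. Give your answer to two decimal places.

8.99

Mid-fitness type (on-path payoff 47.6 − 5.3×2.4 = 34.88) won't mimic when 34.88 ≥ 79.1 − 5.3·d*, i.e. d* ≥ 8.34.
Low-fitness type (on-path payoff 17.1) won't mimic when 17.1 ≥ 79.1 − 6.9·d*, i.e. d* ≥ 8.99.
Both must hold, so d* = max(8.99, 8.34) = 8.99. The low-fitness type's constraint binds.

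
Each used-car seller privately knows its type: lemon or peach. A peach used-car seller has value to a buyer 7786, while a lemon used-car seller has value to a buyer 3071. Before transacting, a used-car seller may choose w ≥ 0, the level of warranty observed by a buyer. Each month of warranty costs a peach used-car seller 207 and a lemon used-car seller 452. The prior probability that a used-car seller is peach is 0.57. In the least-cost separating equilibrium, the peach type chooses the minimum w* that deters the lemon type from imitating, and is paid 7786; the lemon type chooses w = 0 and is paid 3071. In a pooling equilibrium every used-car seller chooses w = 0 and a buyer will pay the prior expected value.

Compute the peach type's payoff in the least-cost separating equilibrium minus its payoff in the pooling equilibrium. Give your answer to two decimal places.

Least-cost separating signal: w* solves 3071 = 7786 − 452·w*, so w* = (7786 − 3071)/452 ≈ 10.4314.
Peach type's separating payoff: 7786 − 207 × w* = 7786 − 207 × (7786 − 3071)/452 = 7786 − 976005/452 ≈ 5626.6969.
Pooling payoff: 0.57 × 7786 + 0.43 × 3071 = 5758.55.
Difference: 5626.6969 − 5758.55 = -131.8531, i.e. -131.85 to two decimal places.
The peach type would prefer the pooling outcome.

-131.85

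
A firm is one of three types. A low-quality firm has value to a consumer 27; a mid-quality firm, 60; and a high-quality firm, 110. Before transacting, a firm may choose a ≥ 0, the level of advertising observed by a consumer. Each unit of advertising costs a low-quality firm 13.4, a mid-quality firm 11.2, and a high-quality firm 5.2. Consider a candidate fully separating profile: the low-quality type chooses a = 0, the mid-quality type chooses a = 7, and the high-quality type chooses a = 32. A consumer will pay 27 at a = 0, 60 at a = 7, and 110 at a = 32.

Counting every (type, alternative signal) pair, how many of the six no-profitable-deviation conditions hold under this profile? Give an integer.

High-quality (own payoff 110 − 5.2×32 = -56.4): to a=0 gives 27 → profitable ✗; to a=7 gives 60 − 5.2×7 = 23.6 → profitable ✗.
Low-quality (own payoff 27): to a=7 gives 60 − 13.4×7 = -33.8 → no gain ✓; to a=32 gives 110 − 13.4×32 = -318.8 → no gain ✓.
Mid-quality (own payoff 60 − 11.2×7 = -18.4): to a=0 gives 27 → profitable ✗; to a=32 gives 110 − 11.2×32 = -248.4 → no gain ✓.
3 of the 6 constraints hold; not an equilibrium.

3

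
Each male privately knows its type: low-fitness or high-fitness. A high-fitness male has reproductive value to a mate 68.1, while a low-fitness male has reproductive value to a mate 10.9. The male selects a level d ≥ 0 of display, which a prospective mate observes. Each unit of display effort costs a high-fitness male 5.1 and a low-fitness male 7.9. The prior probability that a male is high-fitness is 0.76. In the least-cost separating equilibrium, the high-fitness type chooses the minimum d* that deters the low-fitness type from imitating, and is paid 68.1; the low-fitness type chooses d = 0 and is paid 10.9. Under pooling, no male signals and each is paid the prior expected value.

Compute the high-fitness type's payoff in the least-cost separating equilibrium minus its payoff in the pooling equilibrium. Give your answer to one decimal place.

-23.2

Least-cost separating signal: d* solves 10.9 = 68.1 − 7.9·d*, so d* = (68.1 − 10.9)/7.9 ≈ 7.2405.
High-fitness type's separating payoff: 68.1 − 5.1 × d* = 68.1 − 5.1 × (68.1 − 10.9)/7.9 = 68.1 − 291.72/7.9 ≈ 31.173.
Pooling payoff: 0.76 × 68.1 + 0.24 × 10.9 = 54.372.
Difference: 31.173 − 54.372 = -23.199, i.e. -23.2 to one decimal place.
The high-fitness type would prefer the pooling outcome.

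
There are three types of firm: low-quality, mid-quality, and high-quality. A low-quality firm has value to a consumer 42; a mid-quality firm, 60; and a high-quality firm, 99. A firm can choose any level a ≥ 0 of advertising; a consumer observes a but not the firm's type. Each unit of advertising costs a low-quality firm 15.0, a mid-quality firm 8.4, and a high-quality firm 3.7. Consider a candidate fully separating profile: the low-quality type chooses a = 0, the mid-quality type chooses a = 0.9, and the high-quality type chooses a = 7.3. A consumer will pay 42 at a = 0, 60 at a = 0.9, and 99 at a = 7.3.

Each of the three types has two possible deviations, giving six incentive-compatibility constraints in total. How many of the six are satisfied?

5

Mid-quality (own payoff 60 − 8.4×0.9 = 52.44): to a=0 gives 42 → no gain ✓; to a=7.3 gives 99 − 8.4×7.3 = 37.68 → no gain ✓.
Low-quality (own payoff 42): to a=0.9 gives 60 − 15.0×0.9 = 46.5 → profitable ✗; to a=7.3 gives 99 − 15.0×7.3 = -10.5 → no gain ✓.
High-quality (own payoff 99 − 3.7×7.3 = 71.99): to a=0 gives 42 → no gain ✓; to a=0.9 gives 60 − 3.7×0.9 = 56.67 → no gain ✓.
5 of the 6 constraints hold; not an equilibrium.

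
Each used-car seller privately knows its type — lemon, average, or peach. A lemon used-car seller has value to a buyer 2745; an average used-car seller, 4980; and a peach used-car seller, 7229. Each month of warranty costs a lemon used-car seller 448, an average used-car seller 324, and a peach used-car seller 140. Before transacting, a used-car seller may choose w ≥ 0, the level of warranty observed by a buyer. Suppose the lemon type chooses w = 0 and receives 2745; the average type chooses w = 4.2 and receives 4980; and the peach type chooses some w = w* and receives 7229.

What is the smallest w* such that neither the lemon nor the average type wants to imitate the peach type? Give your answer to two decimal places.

11.14

Average type (on-path payoff 4980 − 324×4.2 = 3619.2) won't mimic when 3619.2 ≥ 7229 − 324·w*, i.e. w* ≥ 11.14.
Lemon type (on-path payoff 2745) won't mimic when 2745 ≥ 7229 − 448·w*, i.e. w* ≥ 10.01.
Both must hold, so w* = max(10.01, 11.14) = 11.14. The average type's constraint binds.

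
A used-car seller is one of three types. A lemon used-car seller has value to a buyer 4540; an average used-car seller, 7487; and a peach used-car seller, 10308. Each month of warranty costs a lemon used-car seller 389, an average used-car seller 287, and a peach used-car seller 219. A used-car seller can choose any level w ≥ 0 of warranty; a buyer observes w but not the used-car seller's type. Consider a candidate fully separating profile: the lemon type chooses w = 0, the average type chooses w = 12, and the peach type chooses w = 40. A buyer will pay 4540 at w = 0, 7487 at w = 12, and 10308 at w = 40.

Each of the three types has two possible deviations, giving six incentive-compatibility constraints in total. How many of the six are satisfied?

3

Average (own payoff 7487 − 287×12 = 4043): to w=0 gives 4540 → profitable ✗; to w=40 gives 10308 − 287×40 = -1172 → no gain ✓.
Lemon (own payoff 4540): to w=12 gives 7487 − 389×12 = 2819 → no gain ✓; to w=40 gives 10308 − 389×40 = -5252 → no gain ✓.
Peach (own payoff 10308 − 219×40 = 1548): to w=0 gives 4540 → profitable ✗; to w=12 gives 7487 − 219×12 = 4859 → profitable ✗.
3 of the 6 constraints hold; not an equilibrium.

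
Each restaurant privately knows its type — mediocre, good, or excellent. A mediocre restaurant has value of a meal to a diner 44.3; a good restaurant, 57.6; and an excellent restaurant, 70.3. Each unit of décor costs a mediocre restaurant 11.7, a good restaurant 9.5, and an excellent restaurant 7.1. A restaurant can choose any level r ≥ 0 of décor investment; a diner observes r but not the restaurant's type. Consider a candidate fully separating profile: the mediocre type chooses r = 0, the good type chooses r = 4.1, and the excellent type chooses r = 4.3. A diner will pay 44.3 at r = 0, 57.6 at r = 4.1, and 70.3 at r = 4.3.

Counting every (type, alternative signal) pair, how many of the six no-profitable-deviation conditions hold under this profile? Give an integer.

3

Excellent (own payoff 70.3 − 7.1×4.3 = 39.77): to r=0 gives 44.3 → profitable ✗; to r=4.1 gives 57.6 − 7.1×4.1 = 28.49 → no gain ✓.
Mediocre (own payoff 44.3): to r=4.1 gives 57.6 − 11.7×4.1 = 9.63 → no gain ✓; to r=4.3 gives 70.3 − 11.7×4.3 = 19.99 → no gain ✓.
Good (own payoff 57.6 − 9.5×4.1 = 18.65): to r=0 gives 44.3 → profitable ✗; to r=4.3 gives 70.3 − 9.5×4.3 = 29.45 → profitable ✗.
3 of the 6 constraints hold; not an equilibrium.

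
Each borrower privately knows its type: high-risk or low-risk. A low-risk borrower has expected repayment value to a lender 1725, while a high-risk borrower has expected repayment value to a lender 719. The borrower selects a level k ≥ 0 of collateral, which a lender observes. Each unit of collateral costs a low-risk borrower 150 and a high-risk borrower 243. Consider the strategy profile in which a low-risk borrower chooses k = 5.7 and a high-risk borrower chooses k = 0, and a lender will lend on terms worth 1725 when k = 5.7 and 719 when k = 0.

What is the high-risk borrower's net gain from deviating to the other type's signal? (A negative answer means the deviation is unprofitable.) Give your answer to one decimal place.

-379.1

Playing k = 0 the high-risk borrower receives 719.
Deviating to k = 5.7 brings payment 1725 at cost 243 × 5.7 = 1385.1, netting 339.9.
Gain from deviating: 339.9 − 719 = -379.1.
The gain is negative, so the high-risk type's incentive-compatibility constraint is satisfied.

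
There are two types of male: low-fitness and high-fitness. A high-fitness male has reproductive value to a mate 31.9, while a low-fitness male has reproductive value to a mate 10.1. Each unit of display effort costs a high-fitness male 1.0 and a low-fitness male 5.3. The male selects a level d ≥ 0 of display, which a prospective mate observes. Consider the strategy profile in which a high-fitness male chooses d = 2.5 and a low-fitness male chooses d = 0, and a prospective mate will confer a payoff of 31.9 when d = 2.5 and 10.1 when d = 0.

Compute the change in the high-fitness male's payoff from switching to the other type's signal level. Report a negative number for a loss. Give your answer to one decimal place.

Playing d = 2.5 the high-fitness male receives 31.9 − 1.0 × 2.5 = 29.4.
Deviating to d = 0 yields 10.1 instead.
Gain from deviating: 10.1 − 29.4 = -19.3.
The gain is negative, so the high-fitness type's incentive-compatibility constraint is satisfied.

-19.3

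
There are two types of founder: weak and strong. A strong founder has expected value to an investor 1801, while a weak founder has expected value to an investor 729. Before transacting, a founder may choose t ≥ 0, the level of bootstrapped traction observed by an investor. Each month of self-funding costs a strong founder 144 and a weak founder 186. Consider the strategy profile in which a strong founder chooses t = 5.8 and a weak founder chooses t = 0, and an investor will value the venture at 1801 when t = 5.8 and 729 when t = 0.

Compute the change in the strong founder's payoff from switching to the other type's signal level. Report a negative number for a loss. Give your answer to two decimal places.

-236.80

Playing t = 5.8 the strong founder receives 1801 − 144 × 5.8 = 965.8.
Deviating to t = 0 yields 729 instead.
Gain from deviating: 729 − 965.8 = -236.80.
The gain is negative, so the strong type's incentive-compatibility constraint is satisfied.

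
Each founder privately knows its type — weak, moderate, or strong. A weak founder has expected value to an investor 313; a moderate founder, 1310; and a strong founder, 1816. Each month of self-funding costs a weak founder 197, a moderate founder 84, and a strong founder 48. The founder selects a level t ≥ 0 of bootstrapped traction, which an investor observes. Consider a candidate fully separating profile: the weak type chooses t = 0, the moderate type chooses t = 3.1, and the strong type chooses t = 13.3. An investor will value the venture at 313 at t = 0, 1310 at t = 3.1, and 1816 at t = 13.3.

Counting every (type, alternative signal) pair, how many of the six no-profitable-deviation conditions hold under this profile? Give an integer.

5

Strong (own payoff 1816 − 48×13.3 = 1177.6): to t=0 gives 313 → no gain ✓; to t=3.1 gives 1310 − 48×3.1 = 1161.2 → no gain ✓.
Moderate (own payoff 1310 − 84×3.1 = 1049.6): to t=0 gives 313 → no gain ✓; to t=13.3 gives 1816 − 84×13.3 = 698.8 → no gain ✓.
Weak (own payoff 313): to t=3.1 gives 1310 − 197×3.1 = 699.3 → profitable ✗; to t=13.3 gives 1816 − 197×13.3 = -804.1 → no gain ✓.
5 of the 6 constraints hold; not an equilibrium.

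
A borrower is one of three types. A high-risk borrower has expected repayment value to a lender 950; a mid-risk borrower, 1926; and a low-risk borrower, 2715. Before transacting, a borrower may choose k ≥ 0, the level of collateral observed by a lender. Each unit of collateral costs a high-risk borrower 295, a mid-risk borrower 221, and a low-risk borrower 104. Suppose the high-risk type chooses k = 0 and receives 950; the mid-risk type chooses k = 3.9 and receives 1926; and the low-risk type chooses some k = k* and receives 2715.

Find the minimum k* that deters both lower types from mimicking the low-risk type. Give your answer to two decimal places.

Mid-risk type (on-path payoff 1926 − 221×3.9 = 1064.1) won't mimic when 1064.1 ≥ 2715 − 221·k*, i.e. k* ≥ 7.47.
High-risk type (on-path payoff 950) won't mimic when 950 ≥ 2715 − 295·k*, i.e. k* ≥ 5.98.
Both must hold, so k* = max(5.98, 7.47) = 7.47. The mid-risk type's constraint binds.

7.47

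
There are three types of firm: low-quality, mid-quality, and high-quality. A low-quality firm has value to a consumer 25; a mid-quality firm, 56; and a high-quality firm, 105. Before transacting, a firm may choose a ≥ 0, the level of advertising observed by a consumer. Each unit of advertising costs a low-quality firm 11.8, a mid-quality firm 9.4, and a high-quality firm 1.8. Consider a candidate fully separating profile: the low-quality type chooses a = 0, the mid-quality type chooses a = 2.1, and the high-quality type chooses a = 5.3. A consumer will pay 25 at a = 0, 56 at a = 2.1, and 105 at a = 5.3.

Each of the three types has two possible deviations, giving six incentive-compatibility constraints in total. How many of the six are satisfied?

Low-quality (own payoff 25): to a=2.1 gives 56 − 11.8×2.1 = 31.22 → profitable ✗; to a=5.3 gives 105 − 11.8×5.3 = 42.46 → profitable ✗.
Mid-quality (own payoff 56 − 9.4×2.1 = 36.26): to a=0 gives 25 → no gain ✓; to a=5.3 gives 105 − 9.4×5.3 = 55.18 → profitable ✗.
High-quality (own payoff 105 − 1.8×5.3 = 95.46): to a=0 gives 25 → no gain ✓; to a=2.1 gives 56 − 1.8×2.1 = 52.22 → no gain ✓.
3 of the 6 constraints hold; not an equilibrium.

3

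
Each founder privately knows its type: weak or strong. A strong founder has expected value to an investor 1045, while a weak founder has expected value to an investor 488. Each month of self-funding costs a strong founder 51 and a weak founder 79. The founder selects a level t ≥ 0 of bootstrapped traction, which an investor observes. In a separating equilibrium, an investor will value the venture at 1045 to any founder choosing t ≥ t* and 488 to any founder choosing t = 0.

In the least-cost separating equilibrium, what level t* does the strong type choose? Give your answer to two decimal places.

7.05

A weak founder choosing t = 0 receives 488.
Imitating at t* instead would pay 1045 at cost 79·t*, netting 1045 − 79·t*.
Indifference: 488 = 1045 − 79·t*, so t* = (1045 − 488) / 79 ≈ 7.05.
This is the weak type's binding incentive-compatibility constraint; any t ≥ 7.05 sustains separation on that side.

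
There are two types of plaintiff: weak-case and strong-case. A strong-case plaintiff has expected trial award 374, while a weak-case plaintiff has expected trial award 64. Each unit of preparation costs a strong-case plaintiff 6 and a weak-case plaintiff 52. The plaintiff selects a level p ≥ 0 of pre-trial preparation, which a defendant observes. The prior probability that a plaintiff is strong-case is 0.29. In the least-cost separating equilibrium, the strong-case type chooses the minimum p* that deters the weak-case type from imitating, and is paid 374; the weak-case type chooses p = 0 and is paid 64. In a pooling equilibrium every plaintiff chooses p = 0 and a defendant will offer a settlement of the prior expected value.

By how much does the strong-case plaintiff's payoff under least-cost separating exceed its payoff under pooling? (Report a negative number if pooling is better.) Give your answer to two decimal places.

Least-cost separating signal: p* solves 64 = 374 − 52·p*, so p* = (374 − 64)/52 ≈ 5.9615.
Strong-case type's separating payoff: 374 − 6 × p* = 374 − 6 × (374 − 64)/52 = 374 − 1860/52 ≈ 338.2308.
Pooling payoff: 0.29 × 374 + 0.71 × 64 = 153.9.
Difference: 338.2308 − 153.9 = 184.3308, i.e. 184.33 to two decimal places.
The strong-case type prefers to separate.

184.33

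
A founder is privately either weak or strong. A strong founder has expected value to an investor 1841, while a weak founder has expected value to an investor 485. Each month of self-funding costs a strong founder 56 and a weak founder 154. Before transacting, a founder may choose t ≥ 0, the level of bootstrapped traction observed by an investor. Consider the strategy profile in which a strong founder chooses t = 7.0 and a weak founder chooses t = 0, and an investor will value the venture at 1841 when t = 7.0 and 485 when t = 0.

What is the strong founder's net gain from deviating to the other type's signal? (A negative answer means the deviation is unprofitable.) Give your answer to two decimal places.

-964.00

Playing t = 7.0 the strong founder receives 1841 − 56 × 7.0 = 1449.
Deviating to t = 0 yields 485 instead.
Gain from deviating: 485 − 1449 = -964.00.
The gain is negative, so the strong type's incentive-compatibility constraint is satisfied.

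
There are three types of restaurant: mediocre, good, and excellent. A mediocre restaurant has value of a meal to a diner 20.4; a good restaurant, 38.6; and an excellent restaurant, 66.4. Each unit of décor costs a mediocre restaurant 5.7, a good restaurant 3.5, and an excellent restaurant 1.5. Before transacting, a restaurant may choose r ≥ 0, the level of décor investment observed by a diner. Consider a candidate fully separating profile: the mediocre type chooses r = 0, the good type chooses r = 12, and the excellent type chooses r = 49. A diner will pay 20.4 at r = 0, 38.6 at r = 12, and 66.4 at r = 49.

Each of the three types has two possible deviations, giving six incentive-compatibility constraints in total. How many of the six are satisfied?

3

Excellent (own payoff 66.4 − 1.5×49 = -7.1): to r=0 gives 20.4 → profitable ✗; to r=12 gives 38.6 − 1.5×12 = 20.6 → profitable ✗.
Mediocre (own payoff 20.4): to r=12 gives 38.6 − 5.7×12 = -29.8 → no gain ✓; to r=49 gives 66.4 − 5.7×49 = -212.9 → no gain ✓.
Good (own payoff 38.6 − 3.5×12 = -3.4): to r=0 gives 20.4 → profitable ✗; to r=49 gives 66.4 − 3.5×49 = -105.1 → no gain ✓.
3 of the 6 constraints hold; not an equilibrium.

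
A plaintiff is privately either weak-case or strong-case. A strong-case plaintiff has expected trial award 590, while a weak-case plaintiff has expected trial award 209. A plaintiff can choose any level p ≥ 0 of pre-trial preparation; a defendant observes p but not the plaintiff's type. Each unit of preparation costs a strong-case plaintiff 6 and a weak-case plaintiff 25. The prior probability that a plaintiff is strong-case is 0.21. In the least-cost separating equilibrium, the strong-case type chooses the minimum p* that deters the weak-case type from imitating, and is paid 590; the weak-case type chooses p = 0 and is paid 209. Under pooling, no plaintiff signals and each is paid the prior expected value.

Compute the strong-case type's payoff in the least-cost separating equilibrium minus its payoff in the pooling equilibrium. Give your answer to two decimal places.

209.55

Least-cost separating signal: p* solves 209 = 590 − 25·p*, so p* = (590 − 209)/25 = 15.24.
Strong-case type's separating payoff: 590 − 6 × p* = 590 − 6 × (590 − 209)/25 = 590 − 2286/25 = 498.56.
Pooling payoff: 0.21 × 590 + 0.79 × 209 = 289.01.
Difference: 498.56 − 289.01 = 209.55.
The strong-case type prefers to separate.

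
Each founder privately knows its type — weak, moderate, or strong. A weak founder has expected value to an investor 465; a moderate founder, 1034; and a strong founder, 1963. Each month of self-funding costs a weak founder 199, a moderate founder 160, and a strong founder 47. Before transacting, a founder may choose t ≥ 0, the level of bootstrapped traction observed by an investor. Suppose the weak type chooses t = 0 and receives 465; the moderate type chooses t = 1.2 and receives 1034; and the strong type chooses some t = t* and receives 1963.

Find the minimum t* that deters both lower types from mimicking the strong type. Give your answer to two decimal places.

Moderate type (on-path payoff 1034 − 160×1.2 = 842) won't mimic when 842 ≥ 1963 − 160·t*, i.e. t* ≥ 7.01.
Weak type (on-path payoff 465) won't mimic when 465 ≥ 1963 − 199·t*, i.e. t* ≥ 7.53.
Both must hold, so t* = max(7.53, 7.01) = 7.53. The weak type's constraint binds.

7.53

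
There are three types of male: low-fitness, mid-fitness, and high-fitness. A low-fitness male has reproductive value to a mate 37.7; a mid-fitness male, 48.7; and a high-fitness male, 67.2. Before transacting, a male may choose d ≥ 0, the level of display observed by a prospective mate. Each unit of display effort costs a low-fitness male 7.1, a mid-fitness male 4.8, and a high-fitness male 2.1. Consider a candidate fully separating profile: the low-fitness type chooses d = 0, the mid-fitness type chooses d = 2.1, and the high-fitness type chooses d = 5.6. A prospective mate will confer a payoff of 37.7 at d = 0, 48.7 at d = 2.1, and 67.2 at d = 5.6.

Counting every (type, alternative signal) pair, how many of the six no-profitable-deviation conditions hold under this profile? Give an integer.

5

Mid-fitness (own payoff 48.7 − 4.8×2.1 = 38.62): to d=0 gives 37.7 → no gain ✓; to d=5.6 gives 67.2 − 4.8×5.6 = 40.32 → profitable ✗.
Low-fitness (own payoff 37.7): to d=2.1 gives 48.7 − 7.1×2.1 = 33.79 → no gain ✓; to d=5.6 gives 67.2 − 7.1×5.6 = 27.44 → no gain ✓.
High-fitness (own payoff 67.2 − 2.1×5.6 = 55.44): to d=0 gives 37.7 → no gain ✓; to d=2.1 gives 48.7 − 2.1×2.1 = 44.29 → no gain ✓.
5 of the 6 constraints hold; not an equilibrium.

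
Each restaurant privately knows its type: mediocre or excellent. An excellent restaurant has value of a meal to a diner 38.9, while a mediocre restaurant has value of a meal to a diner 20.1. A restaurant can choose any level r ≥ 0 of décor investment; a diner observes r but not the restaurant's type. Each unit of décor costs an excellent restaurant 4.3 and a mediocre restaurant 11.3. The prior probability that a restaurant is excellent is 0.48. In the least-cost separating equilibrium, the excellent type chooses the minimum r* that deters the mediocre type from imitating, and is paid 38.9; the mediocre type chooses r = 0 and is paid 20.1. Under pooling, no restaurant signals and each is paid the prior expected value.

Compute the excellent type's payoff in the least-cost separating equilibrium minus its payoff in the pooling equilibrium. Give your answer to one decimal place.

Least-cost separating signal: r* solves 20.1 = 38.9 − 11.3·r*, so r* = (38.9 − 20.1)/11.3 ≈ 1.6637.
Excellent type's separating payoff: 38.9 − 4.3 × r* = 38.9 − 4.3 × (38.9 − 20.1)/11.3 = 38.9 − 80.84/11.3 ≈ 31.746.
Pooling payoff: 0.48 × 38.9 + 0.52 × 20.1 = 29.124.
Difference: 31.746 − 29.124 = 2.622, i.e. 2.6 to one decimal place.
The excellent type prefers to separate.

2.6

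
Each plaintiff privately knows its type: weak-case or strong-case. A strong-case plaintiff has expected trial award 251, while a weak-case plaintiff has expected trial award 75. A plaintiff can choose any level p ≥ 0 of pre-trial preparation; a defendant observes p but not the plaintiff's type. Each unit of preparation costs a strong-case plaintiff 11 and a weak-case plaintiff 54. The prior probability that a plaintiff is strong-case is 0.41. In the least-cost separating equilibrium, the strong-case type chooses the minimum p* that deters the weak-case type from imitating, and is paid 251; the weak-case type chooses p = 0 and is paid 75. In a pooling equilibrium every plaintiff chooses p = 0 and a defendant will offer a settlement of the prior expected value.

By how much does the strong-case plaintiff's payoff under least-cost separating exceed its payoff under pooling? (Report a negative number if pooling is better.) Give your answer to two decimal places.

Least-cost separating signal: p* solves 75 = 251 − 54·p*, so p* = (251 − 75)/54 ≈ 3.2593.
Strong-case type's separating payoff: 251 − 11 × p* = 251 − 11 × (251 − 75)/54 = 251 − 1936/54 ≈ 215.1481.
Pooling payoff: 0.41 × 251 + 0.59 × 75 = 147.16.
Difference: 215.1481 − 147.16 = 67.9881, i.e. 67.99 to two decimal places.
The strong-case type prefers to separate.

67.99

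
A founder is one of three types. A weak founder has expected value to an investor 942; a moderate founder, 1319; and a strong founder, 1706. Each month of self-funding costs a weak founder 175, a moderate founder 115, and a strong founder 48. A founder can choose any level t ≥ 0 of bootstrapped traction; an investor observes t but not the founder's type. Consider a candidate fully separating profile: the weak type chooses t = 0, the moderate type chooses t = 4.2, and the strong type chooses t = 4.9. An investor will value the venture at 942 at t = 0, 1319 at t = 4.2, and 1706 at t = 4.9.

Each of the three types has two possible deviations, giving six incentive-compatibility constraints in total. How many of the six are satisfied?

Moderate (own payoff 1319 − 115×4.2 = 836): to t=0 gives 942 → profitable ✗; to t=4.9 gives 1706 − 115×4.9 = 1142.5 → profitable ✗.
Weak (own payoff 942): to t=4.2 gives 1319 − 175×4.2 = 584 → no gain ✓; to t=4.9 gives 1706 − 175×4.9 = 848.5 → no gain ✓.
Strong (own payoff 1706 − 48×4.9 = 1470.8): to t=0 gives 942 → no gain ✓; to t=4.2 gives 1319 − 48×4.2 = 1117.4 → no gain ✓.
4 of the 6 constraints hold; not an equilibrium.

4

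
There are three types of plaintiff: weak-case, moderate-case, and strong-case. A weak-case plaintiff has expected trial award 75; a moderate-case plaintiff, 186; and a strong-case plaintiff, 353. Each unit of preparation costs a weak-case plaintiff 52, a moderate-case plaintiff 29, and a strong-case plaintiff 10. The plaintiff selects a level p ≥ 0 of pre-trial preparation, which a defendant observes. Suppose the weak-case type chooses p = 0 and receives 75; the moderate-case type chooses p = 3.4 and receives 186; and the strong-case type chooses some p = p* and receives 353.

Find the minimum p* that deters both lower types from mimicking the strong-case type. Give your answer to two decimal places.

Weak-case type (on-path payoff 75) won't mimic when 75 ≥ 353 − 52·p*, i.e. p* ≥ 5.35.
Moderate-case type (on-path payoff 186 − 29×3.4 = 87.4) won't mimic when 87.4 ≥ 353 − 29·p*, i.e. p* ≥ 9.16.
Both must hold, so p* = max(5.35, 9.16) = 9.16. The moderate-case type's constraint binds.

9.16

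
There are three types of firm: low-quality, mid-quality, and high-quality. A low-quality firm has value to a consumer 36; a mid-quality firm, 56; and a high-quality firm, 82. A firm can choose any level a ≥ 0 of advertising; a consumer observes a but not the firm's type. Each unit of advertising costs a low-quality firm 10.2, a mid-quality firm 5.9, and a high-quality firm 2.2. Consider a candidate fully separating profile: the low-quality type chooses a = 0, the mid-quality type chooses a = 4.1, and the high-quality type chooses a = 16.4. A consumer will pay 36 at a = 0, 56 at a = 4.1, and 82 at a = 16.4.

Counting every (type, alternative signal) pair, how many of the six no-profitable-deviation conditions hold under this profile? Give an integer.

4

Mid-quality (own payoff 56 − 5.9×4.1 = 31.81): to a=0 gives 36 → profitable ✗; to a=16.4 gives 82 − 5.9×16.4 = -14.76 → no gain ✓.
High-quality (own payoff 82 − 2.2×16.4 = 45.92): to a=0 gives 36 → no gain ✓; to a=4.1 gives 56 − 2.2×4.1 = 46.98 → profitable ✗.
Low-quality (own payoff 36): to a=4.1 gives 56 − 10.2×4.1 = 14.18 → no gain ✓; to a=16.4 gives 82 − 10.2×16.4 = -85.28 → no gain ✓.
4 of the 6 constraints hold; not an equilibrium.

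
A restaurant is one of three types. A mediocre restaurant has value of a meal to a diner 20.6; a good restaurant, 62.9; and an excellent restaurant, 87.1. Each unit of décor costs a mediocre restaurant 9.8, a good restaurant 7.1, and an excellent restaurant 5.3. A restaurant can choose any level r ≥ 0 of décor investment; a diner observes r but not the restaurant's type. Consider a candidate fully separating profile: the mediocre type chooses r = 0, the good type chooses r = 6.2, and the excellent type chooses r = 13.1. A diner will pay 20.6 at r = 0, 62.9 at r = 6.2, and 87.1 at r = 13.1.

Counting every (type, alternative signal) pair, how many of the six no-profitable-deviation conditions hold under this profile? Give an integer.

3

Good (own payoff 62.9 − 7.1×6.2 = 18.88): to r=0 gives 20.6 → profitable ✗; to r=13.1 gives 87.1 − 7.1×13.1 = -5.91 → no gain ✓.
Mediocre (own payoff 20.6): to r=6.2 gives 62.9 − 9.8×6.2 = 2.14 → no gain ✓; to r=13.1 gives 87.1 − 9.8×13.1 = -41.28 → no gain ✓.
Excellent (own payoff 87.1 − 5.3×13.1 = 17.67): to r=0 gives 20.6 → profitable ✗; to r=6.2 gives 62.9 − 5.3×6.2 = 30.04 → profitable ✗.
3 of the 6 constraints hold; not an equilibrium.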